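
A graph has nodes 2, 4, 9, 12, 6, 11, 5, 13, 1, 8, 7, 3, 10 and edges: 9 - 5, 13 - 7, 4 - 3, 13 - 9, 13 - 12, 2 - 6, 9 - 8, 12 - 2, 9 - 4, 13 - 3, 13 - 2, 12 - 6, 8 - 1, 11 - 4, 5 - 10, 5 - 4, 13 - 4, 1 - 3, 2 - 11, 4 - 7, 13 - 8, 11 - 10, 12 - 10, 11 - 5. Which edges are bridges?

none

The edges on the cycle 13-12-2-11-5-9-13 are not bridges since each lies on that cycle.
Every edge lies on some cycle, so there are no bridges.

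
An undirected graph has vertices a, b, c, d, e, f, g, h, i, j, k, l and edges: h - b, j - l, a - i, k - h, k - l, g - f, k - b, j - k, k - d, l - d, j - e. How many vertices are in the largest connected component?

7

c is isolated — a component by itself.
Starting from f we can reach f, g. That is one component of size 2.
Starting from a we can reach a, i. That is one component of size 2.
Starting from b we can reach b, d, e, h, j, k, l. That is one component of size 7.
The largest has 7 vertices.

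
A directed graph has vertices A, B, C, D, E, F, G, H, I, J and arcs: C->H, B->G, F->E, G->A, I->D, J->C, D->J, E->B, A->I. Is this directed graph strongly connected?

No

There is no directed path from J to E, so the graph is not strongly connected.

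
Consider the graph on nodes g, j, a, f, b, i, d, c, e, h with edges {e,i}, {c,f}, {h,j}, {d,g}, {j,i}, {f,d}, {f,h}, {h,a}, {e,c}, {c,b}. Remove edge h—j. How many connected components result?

h and j are still connected via h-f-c-e-i-j, so the component count stays at 1.

1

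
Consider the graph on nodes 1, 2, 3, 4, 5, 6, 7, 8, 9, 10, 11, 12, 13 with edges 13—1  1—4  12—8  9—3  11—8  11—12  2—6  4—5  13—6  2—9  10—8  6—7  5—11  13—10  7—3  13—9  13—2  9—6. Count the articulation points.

1

Removing 13 increases the component count from 1 to 2, so 13 is a cut vertex.
By contrast removing 10 leaves 1 component; it is not a cut vertex. No other vertex is a cut vertex either.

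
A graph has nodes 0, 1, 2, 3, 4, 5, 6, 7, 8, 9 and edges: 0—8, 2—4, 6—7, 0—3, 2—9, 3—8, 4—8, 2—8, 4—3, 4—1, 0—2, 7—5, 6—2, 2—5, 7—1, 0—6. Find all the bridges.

The edges on the cycle 0-6-7-5-2-0 are not bridges since each lies on that cycle.
But removing 9—2 disconnects 9 from 2 — this is a bridge.

2-9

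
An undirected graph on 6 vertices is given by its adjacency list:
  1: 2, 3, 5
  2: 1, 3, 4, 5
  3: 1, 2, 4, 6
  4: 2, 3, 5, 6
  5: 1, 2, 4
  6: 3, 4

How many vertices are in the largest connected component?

Starting from 1 we can reach 1, 2, 3, 4, 5, 6. That is one component of size 6.
The largest has 6 vertices.

6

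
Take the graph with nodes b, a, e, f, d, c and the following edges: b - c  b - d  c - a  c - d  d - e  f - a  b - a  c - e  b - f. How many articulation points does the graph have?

0

Removing d, for instance, still leaves 1 component. No single vertex removal increases the component count — the graph has no articulation points.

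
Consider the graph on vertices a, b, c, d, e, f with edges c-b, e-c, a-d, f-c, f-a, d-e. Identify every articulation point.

c

Removing c increases the component count from 1 to 2, so c is a cut vertex.
By contrast removing a leaves 1 component; it is not a cut vertex. No other vertex is a cut vertex either.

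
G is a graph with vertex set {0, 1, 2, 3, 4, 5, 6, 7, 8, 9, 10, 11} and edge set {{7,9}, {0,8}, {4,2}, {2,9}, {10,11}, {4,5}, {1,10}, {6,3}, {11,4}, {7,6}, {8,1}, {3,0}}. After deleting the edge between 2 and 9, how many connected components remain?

2 and 9 are still connected via 2-4-11-10-1-8-0-3-6-7-9, so the component count stays at 1.

1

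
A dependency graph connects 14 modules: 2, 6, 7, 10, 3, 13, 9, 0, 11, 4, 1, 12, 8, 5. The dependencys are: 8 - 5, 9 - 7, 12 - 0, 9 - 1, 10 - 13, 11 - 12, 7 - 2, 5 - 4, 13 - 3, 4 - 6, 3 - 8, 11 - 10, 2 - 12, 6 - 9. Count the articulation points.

2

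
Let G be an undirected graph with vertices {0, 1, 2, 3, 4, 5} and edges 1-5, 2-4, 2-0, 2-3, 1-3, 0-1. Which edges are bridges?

The edges on the cycle 2-0-1-3-2 are not bridges since each lies on that cycle.
But removing 1-5 disconnects 1 from 5; removing 2-4 disconnects 2 from 4 — these are bridges.

1-5, 2-4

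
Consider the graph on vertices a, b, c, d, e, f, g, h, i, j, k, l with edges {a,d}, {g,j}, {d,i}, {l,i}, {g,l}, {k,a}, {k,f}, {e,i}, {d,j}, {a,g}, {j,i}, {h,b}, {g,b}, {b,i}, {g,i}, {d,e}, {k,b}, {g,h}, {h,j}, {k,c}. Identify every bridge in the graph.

c-k, f-k

The edges on the cycle a-d-e-i-b-h-g-a are not bridges since each lies on that cycle.
But removing k—c disconnects k from c; removing k—f disconnects k from f — these are bridges.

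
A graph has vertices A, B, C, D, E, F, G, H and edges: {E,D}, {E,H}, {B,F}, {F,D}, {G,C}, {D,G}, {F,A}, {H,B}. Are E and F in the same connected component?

Yes

From E we can reach A, B, C, D, E, F, G, H, which includes F.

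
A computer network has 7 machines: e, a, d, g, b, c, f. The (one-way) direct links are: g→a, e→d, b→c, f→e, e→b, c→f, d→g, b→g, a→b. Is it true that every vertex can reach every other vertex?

From b we can reach every vertex (a, b, c, d, e, f, g), and every vertex can reach b (a, b, c, d, e, f, g). So the whole graph is one strongly connected component.

Yes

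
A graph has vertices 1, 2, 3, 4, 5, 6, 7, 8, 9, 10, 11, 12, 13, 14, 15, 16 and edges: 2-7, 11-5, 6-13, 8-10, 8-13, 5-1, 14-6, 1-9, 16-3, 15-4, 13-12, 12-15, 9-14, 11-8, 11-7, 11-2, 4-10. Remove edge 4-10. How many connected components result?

4 and 10 are still connected via 4-15-12-13-8-10, so the component count stays at 2.

2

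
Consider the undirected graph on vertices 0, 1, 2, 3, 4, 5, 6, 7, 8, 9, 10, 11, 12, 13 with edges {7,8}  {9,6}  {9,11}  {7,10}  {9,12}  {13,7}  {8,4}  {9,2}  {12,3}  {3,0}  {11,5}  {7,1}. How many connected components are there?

Starting from 1 we can reach 1, 4, 7, 8, 10, 13. That is one component of size 6.
Starting from 0 we can reach 0, 2, 3, 5, 6, 9, 11, 12. That is one component of size 8.
Total: 2 components.

2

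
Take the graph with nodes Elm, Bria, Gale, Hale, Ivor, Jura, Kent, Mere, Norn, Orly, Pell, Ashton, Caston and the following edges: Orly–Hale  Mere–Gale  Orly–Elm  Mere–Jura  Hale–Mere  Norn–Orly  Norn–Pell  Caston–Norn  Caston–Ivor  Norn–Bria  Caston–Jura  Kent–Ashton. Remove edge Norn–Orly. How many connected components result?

2

Norn and Orly are still connected via Norn-Caston-Jura-Mere-Hale-Orly, so the component count stays at 2.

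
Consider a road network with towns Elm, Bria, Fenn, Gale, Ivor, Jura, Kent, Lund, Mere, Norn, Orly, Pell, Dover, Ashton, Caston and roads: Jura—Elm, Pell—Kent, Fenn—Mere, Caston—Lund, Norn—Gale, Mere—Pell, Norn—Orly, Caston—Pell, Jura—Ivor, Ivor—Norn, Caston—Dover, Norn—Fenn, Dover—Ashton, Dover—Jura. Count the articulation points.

5

Removing Jura increases the component count from 2 to 3, so Jura is a cut vertex.
Removing Norn increases the component count from 2 to 4, so Norn is a cut vertex.
Removing Pell increases the component count from 2 to 3, so Pell is a cut vertex.
Likewise Dover, Caston are cut vertices.
By contrast removing Lund leaves 2 components; it is not a cut vertex. No other vertex is a cut vertex either.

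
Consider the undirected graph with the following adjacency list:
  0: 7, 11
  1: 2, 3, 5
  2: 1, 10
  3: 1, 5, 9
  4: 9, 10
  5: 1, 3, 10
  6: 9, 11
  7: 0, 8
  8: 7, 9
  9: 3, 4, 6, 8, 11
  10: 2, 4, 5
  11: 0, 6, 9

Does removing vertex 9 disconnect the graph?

Yes

Deleting 9 raises the number of components from 1 to 2, so 9 is a cut vertex.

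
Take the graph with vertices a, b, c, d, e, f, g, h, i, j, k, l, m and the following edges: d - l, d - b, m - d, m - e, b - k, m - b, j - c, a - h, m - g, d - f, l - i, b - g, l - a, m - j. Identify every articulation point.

a, b, d, j, l, m

Removing a increases the component count from 1 to 2, so a is a cut vertex.
Removing b increases the component count from 1 to 2, so b is a cut vertex.
Removing d increases the component count from 1 to 3, so d is a cut vertex.
Likewise j, l, m are cut vertices.
By contrast removing c leaves 1 component; it is not a cut vertex. No other vertex is a cut vertex either.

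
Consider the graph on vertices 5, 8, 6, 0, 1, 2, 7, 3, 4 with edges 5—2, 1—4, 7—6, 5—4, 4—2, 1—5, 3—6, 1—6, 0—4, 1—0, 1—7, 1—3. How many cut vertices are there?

1

Removing 1 increases the component count from 2 to 3, so 1 is a cut vertex.
By contrast removing 3 leaves 2 components; it is not a cut vertex. No other vertex is a cut vertex either.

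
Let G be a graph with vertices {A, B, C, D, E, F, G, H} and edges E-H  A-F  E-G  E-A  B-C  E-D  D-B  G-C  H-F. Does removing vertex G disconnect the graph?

No

Deleting G leaves 1 component (was 1) (its neighbors C, E remain connected to each other), so G is not a cut vertex.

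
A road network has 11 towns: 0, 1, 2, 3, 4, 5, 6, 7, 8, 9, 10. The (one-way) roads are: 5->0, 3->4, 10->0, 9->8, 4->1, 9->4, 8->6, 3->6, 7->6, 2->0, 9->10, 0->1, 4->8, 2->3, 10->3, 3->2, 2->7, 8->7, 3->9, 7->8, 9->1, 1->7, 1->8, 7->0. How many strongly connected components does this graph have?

5

{2, 3, 9, 10} are all mutually reachable — one SCC of size 4.
{0, 1, 7, 8} are all mutually reachable — one SCC of size 4.
{6} is an SCC by itself.
{5} is an SCC by itself.
{4} is an SCC by itself.
That gives 5 strongly connected components.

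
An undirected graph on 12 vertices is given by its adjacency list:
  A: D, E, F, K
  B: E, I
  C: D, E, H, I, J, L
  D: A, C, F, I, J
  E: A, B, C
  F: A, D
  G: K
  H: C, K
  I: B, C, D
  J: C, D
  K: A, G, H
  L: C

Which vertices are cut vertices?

Removing C increases the component count from 1 to 2, so C is a cut vertex.
Removing K increases the component count from 1 to 2, so K is a cut vertex.
By contrast removing H leaves 1 component; it is not a cut vertex. No other vertex is a cut vertex either.

C, K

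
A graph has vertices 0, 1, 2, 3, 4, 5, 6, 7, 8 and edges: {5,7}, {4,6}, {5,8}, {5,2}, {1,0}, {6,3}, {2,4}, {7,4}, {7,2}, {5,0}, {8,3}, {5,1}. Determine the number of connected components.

1

Starting from 0 we can reach 0, 1, 2, 3, 4, 5, 6, 7, 8. That is one component of size 9.
Total: 1 component.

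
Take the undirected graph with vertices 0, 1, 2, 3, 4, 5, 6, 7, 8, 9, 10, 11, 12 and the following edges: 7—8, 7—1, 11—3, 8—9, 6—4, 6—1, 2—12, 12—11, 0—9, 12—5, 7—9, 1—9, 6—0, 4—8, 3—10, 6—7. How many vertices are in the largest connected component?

7

Starting from 2 we can reach 2, 3, 5, 10, 11, 12. That is one component of size 6.
Starting from 0 we can reach 0, 1, 4, 6, 7, 8, 9. That is one component of size 7.
The largest has 7 vertices.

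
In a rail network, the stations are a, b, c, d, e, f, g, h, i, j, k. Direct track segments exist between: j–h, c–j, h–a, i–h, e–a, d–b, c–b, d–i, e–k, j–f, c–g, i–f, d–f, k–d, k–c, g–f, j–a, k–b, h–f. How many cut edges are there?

0

The edges on the cycle e-k-d-i-h-a-e are not bridges since each lies on that cycle.
Every edge lies on some cycle, so there are no bridges.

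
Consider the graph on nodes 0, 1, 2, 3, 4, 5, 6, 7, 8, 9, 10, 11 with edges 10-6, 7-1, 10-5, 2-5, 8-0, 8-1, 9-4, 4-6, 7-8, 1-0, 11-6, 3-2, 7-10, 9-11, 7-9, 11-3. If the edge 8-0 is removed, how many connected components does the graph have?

1

8 and 0 are still connected via 8-1-0, so the component count stays at 1.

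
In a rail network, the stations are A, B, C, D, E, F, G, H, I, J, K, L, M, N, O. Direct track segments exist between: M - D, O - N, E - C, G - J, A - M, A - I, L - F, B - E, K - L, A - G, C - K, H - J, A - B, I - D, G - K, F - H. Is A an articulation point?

Yes

Deleting A raises the number of components from 2 to 3, so A is a cut vertex.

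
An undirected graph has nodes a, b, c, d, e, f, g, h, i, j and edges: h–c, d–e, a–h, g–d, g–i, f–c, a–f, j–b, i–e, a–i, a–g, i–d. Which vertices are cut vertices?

a

Removing a increases the component count from 2 to 3, so a is a cut vertex.
By contrast removing b leaves 2 components; it is not a cut vertex. No other vertex is a cut vertex either.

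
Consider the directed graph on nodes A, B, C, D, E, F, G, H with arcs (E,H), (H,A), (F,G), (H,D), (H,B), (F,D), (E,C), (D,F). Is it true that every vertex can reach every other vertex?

There is no directed path from H to E, so the graph is not strongly connected.

No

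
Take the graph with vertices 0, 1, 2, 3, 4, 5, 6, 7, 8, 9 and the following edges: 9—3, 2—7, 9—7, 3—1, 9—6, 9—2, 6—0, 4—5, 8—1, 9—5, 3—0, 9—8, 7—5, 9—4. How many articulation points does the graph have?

1

Removing 9 increases the component count from 1 to 2, so 9 is a cut vertex.
By contrast removing 3 leaves 1 component; it is not a cut vertex. No other vertex is a cut vertex either.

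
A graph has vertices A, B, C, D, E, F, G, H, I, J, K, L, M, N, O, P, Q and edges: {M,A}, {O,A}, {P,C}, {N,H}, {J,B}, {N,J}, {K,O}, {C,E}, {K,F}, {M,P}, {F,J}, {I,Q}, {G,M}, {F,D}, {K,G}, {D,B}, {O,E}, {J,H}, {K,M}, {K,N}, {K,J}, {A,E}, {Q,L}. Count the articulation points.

2

Removing K increases the component count from 2 to 3, so K is a cut vertex.
Removing Q increases the component count from 2 to 3, so Q is a cut vertex.
By contrast removing G leaves 2 components; it is not a cut vertex. No other vertex is a cut vertex either.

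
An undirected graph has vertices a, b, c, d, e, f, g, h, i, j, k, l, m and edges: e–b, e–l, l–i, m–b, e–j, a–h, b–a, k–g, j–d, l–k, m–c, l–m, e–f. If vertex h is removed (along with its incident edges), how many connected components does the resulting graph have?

1

With h gone, the remaining components are: {a, b, c, d, e, f, g, i, j, k, l, m}.
That is 1 component.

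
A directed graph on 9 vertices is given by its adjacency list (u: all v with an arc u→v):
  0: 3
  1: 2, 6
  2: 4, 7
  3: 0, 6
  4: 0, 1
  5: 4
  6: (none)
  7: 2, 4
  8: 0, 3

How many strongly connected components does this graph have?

{1, 2, 4, 7} are all mutually reachable — one SCC of size 4.
{0, 3} are all mutually reachable — one SCC of size 2.
{6} is an SCC by itself.
{8} is an SCC by itself.
{5} is an SCC by itself.
That gives 5 strongly connected components.

5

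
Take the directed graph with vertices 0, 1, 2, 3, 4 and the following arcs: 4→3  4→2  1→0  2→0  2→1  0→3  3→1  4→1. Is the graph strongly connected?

No

There is no directed path from 1 to 4, so the graph is not strongly connected.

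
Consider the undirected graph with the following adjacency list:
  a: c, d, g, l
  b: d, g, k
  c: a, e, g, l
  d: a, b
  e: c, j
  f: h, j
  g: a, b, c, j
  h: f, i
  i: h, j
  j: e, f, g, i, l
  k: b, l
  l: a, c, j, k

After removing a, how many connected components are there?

1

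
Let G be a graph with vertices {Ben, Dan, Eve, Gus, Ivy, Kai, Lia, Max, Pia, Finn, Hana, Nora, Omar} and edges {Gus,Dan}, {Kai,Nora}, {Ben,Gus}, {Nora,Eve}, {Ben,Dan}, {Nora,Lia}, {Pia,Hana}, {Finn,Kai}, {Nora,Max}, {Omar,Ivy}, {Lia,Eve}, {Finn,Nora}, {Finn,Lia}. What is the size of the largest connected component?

6

Starting from Ivy we can reach Ivy, Omar. That is one component of size 2.
Starting from Pia we can reach Pia, Hana. That is one component of size 2.
Starting from Ben we can reach Ben, Dan, Gus. That is one component of size 3.
Starting from Eve we can reach Eve, Kai, Lia, Max, Finn, Nora. That is one component of size 6.
The largest has 6 vertices.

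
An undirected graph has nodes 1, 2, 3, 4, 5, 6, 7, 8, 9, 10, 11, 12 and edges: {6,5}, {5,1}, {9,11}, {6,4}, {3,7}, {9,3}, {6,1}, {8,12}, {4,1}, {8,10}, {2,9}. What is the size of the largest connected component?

5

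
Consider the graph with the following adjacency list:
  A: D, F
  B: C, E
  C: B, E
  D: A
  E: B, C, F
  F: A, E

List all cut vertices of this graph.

A, E, F

Removing A increases the component count from 1 to 2, so A is a cut vertex.
Removing E increases the component count from 1 to 2, so E is a cut vertex.
Removing F increases the component count from 1 to 2, so F is a cut vertex.
By contrast removing B leaves 1 component; it is not a cut vertex. No other vertex is a cut vertex either.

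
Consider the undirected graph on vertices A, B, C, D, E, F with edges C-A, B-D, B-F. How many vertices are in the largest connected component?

E is isolated — a component by itself.
Starting from A we can reach A, C. That is one component of size 2.
Starting from B we can reach B, D, F. That is one component of size 3.
The largest has 3 vertices.

3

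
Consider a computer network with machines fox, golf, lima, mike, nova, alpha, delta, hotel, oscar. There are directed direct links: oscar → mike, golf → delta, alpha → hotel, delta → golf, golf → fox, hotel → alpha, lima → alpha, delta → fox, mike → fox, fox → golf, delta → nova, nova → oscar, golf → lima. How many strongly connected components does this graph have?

3

{fox, golf, mike, nova, delta, oscar} are all mutually reachable — one SCC of size 6.
{alpha, hotel} are all mutually reachable — one SCC of size 2.
{lima} is an SCC by itself.
That gives 3 strongly connected components.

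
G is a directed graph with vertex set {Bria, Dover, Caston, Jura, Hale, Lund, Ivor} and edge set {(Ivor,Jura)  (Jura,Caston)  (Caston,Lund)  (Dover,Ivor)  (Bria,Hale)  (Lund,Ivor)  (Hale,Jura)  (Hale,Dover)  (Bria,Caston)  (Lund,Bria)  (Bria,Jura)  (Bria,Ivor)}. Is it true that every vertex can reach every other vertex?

From Hale we can reach every vertex (Bria, Hale, Ivor, Jura, Lund, Dover, Caston), and every vertex can reach Hale (Bria, Hale, Ivor, Jura, Lund, Dover, Caston). So the whole graph is one strongly connected component.

Yes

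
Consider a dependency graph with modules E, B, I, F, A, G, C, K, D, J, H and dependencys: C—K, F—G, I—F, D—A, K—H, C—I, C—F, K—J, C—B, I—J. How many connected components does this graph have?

E is isolated — a component by itself.
Starting from A we can reach A, D. That is one component of size 2.
Starting from B we can reach B, C, F, G, H, I, J, K. That is one component of size 8.
Total: 3 components.

3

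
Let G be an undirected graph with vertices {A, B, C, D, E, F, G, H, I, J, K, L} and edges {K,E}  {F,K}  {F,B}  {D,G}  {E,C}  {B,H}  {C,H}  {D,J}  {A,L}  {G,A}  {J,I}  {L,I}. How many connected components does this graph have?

Starting from A we can reach A, D, G, I, J, L. That is one component of size 6.
Starting from B we can reach B, C, E, F, H, K. That is one component of size 6.
Total: 2 components.

2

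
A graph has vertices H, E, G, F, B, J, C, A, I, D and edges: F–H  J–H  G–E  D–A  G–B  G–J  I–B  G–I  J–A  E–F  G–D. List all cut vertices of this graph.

G

Removing G increases the component count from 2 to 3, so G is a cut vertex.
By contrast removing E leaves 2 components; it is not a cut vertex. No other vertex is a cut vertex either.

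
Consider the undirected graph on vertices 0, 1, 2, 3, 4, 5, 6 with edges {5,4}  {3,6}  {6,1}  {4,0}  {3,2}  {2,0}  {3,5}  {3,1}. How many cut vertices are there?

Removing 3 increases the component count from 1 to 2, so 3 is a cut vertex.
By contrast removing 0 leaves 1 component; it is not a cut vertex. No other vertex is a cut vertex either.

1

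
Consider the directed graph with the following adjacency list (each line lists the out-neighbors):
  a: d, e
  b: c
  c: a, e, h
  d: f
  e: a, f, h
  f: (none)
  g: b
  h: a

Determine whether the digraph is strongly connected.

No

There is no directed path from e to g, so the graph is not strongly connected.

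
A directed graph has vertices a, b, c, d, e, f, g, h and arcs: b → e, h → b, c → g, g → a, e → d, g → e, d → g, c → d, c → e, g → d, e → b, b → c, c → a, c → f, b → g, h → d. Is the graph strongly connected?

No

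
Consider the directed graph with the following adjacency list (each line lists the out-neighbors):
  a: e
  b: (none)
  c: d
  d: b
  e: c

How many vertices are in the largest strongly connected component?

{b} is an SCC by itself.
{d} is an SCC by itself.
{c} is an SCC by itself.
{a} is an SCC by itself.
{e} is an SCC by itself.
The largest has 1 vertex.

1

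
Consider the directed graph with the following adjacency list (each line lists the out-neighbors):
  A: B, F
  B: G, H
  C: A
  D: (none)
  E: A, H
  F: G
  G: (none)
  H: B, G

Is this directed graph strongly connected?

No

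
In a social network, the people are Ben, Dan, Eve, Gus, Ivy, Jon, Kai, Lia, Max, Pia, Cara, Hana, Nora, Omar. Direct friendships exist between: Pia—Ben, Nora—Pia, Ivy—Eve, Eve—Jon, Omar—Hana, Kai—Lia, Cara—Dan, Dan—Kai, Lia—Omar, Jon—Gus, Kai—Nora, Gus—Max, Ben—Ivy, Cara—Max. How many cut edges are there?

3

The edges on the cycle Cara-Dan-Kai-Nora-Pia-Ben-Ivy-Eve-Jon-Gus-Max-Cara are not bridges since each lies on that cycle.
But removing Omar—Hana disconnects Omar from Hana; removing Lia—Omar disconnects Lia from Omar; removing Kai—Lia disconnects Kai from Lia — these are bridges.
That makes 3 bridges.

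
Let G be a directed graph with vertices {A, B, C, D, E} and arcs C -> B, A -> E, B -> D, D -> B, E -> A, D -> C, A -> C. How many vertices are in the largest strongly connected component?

{B, C, D} are all mutually reachable — one SCC of size 3.
{A, E} are all mutually reachable — one SCC of size 2.
The largest has 3 vertices.

3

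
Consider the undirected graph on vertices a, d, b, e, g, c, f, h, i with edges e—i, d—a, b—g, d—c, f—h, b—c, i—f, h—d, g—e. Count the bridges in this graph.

1

The edges on the cycle b-g-e-i-f-h-d-c-b are not bridges since each lies on that cycle.
But removing a—d disconnects a from d — this is a bridge.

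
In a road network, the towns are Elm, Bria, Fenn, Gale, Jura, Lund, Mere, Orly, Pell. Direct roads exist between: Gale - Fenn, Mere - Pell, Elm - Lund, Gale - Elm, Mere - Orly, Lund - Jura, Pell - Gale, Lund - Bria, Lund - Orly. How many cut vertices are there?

Removing Gale increases the component count from 1 to 2, so Gale is a cut vertex.
Removing Lund increases the component count from 1 to 3, so Lund is a cut vertex.
By contrast removing Mere leaves 1 component; it is not a cut vertex. No other vertex is a cut vertex either.

2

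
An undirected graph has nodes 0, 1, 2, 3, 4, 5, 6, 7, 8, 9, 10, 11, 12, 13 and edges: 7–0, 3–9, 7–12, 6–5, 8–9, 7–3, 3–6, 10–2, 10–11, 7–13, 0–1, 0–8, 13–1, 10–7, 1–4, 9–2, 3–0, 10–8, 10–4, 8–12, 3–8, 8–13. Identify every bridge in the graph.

10-11, 3-6, 5-6

The edges on the cycle 7-3-0-7 are not bridges since each lies on that cycle.
But removing 3–6 disconnects 3 from 6; removing 11–10 disconnects 11 from 10; removing 5–6 disconnects 5 from 6 — these are bridges.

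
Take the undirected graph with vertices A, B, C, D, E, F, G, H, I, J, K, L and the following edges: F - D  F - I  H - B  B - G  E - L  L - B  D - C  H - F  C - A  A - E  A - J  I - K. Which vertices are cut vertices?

A, B, F, I

Removing A increases the component count from 1 to 2, so A is a cut vertex.
Removing B increases the component count from 1 to 2, so B is a cut vertex.
Removing F increases the component count from 1 to 2, so F is a cut vertex.
Likewise I is a cut vertex.
By contrast removing G leaves 1 component; it is not a cut vertex. No other vertex is a cut vertex either.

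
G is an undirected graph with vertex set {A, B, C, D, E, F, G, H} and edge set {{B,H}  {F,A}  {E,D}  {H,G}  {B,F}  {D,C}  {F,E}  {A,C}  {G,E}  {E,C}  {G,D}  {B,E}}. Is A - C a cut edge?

After removing A - C, the path A-F-E-C still connects them, so the edge is not a bridge.

No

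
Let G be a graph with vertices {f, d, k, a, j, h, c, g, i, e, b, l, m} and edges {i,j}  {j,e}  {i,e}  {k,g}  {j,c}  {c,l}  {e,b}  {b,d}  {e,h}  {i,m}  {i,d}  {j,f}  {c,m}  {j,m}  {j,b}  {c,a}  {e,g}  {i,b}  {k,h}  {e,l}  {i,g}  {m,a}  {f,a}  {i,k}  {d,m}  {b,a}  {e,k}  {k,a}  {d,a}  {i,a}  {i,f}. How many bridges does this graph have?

0

The edges on the cycle i-j-c-l-e-i are not bridges since each lies on that cycle.
Every edge lies on some cycle, so there are no bridges.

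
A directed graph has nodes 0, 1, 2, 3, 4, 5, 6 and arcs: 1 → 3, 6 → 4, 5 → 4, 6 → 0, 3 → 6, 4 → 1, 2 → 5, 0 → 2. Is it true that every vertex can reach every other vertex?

From 6 we can reach every vertex (0, 1, 2, 3, 4, 5, 6), and every vertex can reach 6 (0, 1, 2, 3, 4, 5, 6). So the whole graph is one strongly connected component.

Yes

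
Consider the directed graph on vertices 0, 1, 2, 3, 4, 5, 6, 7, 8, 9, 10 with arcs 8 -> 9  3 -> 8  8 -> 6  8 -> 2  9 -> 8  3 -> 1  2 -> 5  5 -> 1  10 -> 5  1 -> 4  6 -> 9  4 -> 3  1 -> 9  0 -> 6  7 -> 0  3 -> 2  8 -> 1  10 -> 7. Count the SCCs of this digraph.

4

{1, 2, 3, 4, 5, 6, 8, 9} are all mutually reachable — one SCC of size 8.
{7} is an SCC by itself.
{10} is an SCC by itself.
{0} is an SCC by itself.
That gives 4 strongly connected components.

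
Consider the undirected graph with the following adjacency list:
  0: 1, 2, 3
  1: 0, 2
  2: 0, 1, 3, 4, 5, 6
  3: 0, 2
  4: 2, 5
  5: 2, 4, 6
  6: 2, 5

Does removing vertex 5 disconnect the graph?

Deleting 5 leaves 1 component (was 1) (its neighbors 2, 4, 6 remain connected to each other), so 5 is not a cut vertex.

No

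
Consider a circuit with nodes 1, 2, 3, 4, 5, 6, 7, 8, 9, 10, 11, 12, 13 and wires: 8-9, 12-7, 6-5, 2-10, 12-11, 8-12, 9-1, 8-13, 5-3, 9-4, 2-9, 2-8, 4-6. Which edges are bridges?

The edges on the cycle 2-8-9-2 are not bridges since each lies on that cycle.
But removing 8-13 disconnects 8 from 13; removing 9-1 disconnects 9 from 1; removing 5-3 disconnects 5 from 3; removing 9-4 disconnects 9 from 4 — these are bridges.
In total 10 edges are bridges.

1-9, 10-2, 11-12, 12-7, 12-8, 13-8, 3-5, 4-6, 4-9, 5-6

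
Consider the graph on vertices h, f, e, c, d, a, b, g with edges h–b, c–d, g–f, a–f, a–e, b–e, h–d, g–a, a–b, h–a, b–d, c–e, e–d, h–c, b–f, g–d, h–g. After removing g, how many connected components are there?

With g gone, the remaining components are: {a, b, c, d, e, f, h}.
That is 1 component.

1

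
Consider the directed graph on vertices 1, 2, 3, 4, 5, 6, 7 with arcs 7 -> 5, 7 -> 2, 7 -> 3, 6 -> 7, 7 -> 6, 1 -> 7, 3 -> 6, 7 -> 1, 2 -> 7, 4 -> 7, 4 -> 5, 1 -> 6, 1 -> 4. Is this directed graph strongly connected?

No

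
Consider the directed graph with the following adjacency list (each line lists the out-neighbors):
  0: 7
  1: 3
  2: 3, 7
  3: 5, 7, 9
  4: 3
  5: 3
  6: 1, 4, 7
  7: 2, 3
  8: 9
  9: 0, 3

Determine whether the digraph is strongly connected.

No

There is no directed path from 3 to 1, so the graph is not strongly connected.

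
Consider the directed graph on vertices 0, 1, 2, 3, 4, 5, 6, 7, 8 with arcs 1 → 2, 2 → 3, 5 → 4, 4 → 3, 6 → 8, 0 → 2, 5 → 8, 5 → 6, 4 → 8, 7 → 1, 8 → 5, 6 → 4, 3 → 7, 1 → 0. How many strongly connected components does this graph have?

2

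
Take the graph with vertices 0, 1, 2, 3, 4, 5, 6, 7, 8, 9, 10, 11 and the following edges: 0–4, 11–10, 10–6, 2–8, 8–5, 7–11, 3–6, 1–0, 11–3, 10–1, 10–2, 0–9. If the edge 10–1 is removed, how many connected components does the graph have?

Before removal there is 1 component.
10–1 is a bridge — removing it separates 10's side from 1's side.
After removal: 2 components.

2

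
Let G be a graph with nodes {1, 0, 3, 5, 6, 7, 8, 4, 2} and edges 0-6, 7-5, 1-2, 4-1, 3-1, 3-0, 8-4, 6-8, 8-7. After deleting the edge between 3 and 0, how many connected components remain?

3 and 0 are still connected via 3-1-4-8-6-0, so the component count stays at 1.

1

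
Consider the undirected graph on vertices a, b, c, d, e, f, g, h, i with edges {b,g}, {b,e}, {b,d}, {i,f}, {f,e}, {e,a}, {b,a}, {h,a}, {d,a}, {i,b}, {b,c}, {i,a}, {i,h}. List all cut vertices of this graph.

b

Removing b increases the component count from 1 to 3, so b is a cut vertex.
By contrast removing c leaves 1 component; it is not a cut vertex. No other vertex is a cut vertex either.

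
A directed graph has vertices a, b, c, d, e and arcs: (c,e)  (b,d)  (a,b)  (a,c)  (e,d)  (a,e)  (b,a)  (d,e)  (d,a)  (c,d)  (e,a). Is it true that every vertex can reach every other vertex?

From e we can reach every vertex (a, b, c, d, e), and every vertex can reach e (a, b, c, d, e). So the whole graph is one strongly connected component.

Yes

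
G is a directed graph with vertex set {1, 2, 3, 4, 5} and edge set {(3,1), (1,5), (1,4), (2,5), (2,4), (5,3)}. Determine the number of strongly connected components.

{1, 3, 5} are all mutually reachable — one SCC of size 3.
{4} is an SCC by itself.
{2} is an SCC by itself.
That gives 3 strongly connected components.

3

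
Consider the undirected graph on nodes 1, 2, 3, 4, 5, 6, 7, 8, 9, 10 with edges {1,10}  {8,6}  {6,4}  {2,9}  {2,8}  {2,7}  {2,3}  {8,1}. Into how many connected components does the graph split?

5 is isolated — a component by itself.
Starting from 1 we can reach 1, 2, 3, 4, 6, 7, 8, 9, 10. That is one component of size 9.
Total: 2 components.

2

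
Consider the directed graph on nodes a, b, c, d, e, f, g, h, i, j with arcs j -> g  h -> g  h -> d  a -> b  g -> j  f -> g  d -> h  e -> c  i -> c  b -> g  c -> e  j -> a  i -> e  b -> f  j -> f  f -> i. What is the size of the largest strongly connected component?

5

{a, b, f, g, j} are all mutually reachable — one SCC of size 5.
{c, e} are all mutually reachable — one SCC of size 2.
{d, h} are all mutually reachable — one SCC of size 2.
{i} is an SCC by itself.
The largest has 5 vertices.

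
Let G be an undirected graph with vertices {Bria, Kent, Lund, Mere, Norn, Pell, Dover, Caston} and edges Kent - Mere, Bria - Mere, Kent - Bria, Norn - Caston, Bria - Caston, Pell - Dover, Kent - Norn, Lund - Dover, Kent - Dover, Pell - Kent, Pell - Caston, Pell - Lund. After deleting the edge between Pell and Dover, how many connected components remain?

Pell and Dover are still connected via Pell-Kent-Dover, so the component count stays at 1.

1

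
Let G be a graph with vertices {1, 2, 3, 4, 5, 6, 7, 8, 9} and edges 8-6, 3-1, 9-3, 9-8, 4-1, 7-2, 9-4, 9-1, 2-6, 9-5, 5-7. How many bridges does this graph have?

0

The edges on the cycle 9-5-7-2-6-8-9 are not bridges since each lies on that cycle.
Every edge lies on some cycle, so there are no bridges.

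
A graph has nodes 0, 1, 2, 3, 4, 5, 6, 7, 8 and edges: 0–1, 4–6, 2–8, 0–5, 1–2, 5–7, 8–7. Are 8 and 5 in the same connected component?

From 8 we can reach 0, 1, 2, 5, 7, 8, which includes 5.

Yes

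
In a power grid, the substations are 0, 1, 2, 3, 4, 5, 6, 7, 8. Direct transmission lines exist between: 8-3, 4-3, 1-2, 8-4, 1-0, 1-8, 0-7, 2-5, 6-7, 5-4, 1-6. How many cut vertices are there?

Removing 1 increases the component count from 1 to 2, so 1 is a cut vertex.
By contrast removing 7 leaves 1 component; it is not a cut vertex. No other vertex is a cut vertex either.

1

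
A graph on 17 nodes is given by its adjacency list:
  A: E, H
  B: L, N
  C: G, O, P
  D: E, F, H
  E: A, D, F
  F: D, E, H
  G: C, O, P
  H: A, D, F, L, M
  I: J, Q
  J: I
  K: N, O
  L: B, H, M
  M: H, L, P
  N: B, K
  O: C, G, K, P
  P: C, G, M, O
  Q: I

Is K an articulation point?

Deleting K leaves 2 components (was 2), so K is not a cut vertex.

No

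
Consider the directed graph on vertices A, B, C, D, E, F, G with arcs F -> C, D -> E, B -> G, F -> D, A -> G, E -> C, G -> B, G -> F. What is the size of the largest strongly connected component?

2

{B, G} are all mutually reachable — one SCC of size 2.
{D} is an SCC by itself.
{F} is an SCC by itself.
{A} is an SCC by itself.
{E} is an SCC by itself.
(and 1 more singleton SCC)
The largest has 2 vertices.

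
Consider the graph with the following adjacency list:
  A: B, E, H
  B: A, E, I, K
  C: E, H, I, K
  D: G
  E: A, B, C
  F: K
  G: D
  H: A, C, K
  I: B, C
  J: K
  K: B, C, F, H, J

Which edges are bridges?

D-G, F-K, J-K

The edges on the cycle K-C-I-B-A-H-K are not bridges since each lies on that cycle.
But removing F-K disconnects F from K; removing G-D disconnects G from D; removing K-J disconnects K from J — these are bridges.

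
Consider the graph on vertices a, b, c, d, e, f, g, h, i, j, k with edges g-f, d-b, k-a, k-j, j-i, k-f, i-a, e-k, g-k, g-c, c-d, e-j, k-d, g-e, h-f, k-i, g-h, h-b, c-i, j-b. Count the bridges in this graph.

0

The edges on the cycle g-e-j-k-g are not bridges since each lies on that cycle.
Every edge lies on some cycle, so there are no bridges.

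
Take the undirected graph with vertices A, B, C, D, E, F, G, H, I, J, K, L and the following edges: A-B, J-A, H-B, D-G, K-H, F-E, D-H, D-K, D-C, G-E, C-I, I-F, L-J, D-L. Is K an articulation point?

Deleting K leaves 1 component (was 1) (its neighbors D, H remain connected to each other), so K is not a cut vertex.

No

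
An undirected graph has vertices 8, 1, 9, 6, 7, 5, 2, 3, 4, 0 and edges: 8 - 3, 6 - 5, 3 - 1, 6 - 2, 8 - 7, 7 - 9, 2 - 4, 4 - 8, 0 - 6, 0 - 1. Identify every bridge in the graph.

The edges on the cycle 0-6-2-4-8-3-1-0 are not bridges since each lies on that cycle.
But removing 7 - 9 disconnects 7 from 9; removing 6 - 5 disconnects 6 from 5; removing 7 - 8 disconnects 7 from 8 — these are bridges.

5-6, 7-8, 7-9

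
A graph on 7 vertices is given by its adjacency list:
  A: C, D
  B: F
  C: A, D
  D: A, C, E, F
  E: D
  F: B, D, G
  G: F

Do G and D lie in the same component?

Yes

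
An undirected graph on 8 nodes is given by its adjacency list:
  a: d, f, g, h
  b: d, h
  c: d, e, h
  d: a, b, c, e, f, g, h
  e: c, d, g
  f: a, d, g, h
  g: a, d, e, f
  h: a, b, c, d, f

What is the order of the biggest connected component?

8

Starting from a we can reach a, b, c, d, e, f, g, h. That is one component of size 8.
The largest has 8 vertices.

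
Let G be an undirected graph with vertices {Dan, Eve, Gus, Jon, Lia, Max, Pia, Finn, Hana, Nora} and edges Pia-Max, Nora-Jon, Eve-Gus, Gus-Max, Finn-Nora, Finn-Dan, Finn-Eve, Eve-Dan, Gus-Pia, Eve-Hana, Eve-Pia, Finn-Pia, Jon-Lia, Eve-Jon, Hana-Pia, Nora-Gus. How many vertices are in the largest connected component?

10

Starting from Dan we can reach Dan, Eve, Gus, Jon, Lia, Max, Pia, Finn, Hana, Nora. That is one component of size 10.
The largest has 10 vertices.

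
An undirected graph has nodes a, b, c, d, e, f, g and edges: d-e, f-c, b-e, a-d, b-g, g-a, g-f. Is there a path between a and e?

From a we can reach a, b, c, d, e, f, g, which includes e.

Yes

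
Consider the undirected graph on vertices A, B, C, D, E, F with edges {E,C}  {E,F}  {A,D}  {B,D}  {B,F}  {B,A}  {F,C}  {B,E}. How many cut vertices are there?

Removing B increases the component count from 1 to 2, so B is a cut vertex.
By contrast removing D leaves 1 component; it is not a cut vertex. No other vertex is a cut vertex either.

1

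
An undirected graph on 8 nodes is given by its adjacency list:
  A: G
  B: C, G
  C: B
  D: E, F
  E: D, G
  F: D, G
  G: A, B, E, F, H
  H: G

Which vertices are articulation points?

B, G

Removing B increases the component count from 1 to 2, so B is a cut vertex.
Removing G increases the component count from 1 to 4, so G is a cut vertex.
By contrast removing A leaves 1 component; it is not a cut vertex. No other vertex is a cut vertex either.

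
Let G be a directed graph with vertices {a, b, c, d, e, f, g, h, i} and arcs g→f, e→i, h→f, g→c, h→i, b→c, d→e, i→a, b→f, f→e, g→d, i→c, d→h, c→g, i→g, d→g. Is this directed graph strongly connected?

No

There is no directed path from h to b, so the graph is not strongly connected.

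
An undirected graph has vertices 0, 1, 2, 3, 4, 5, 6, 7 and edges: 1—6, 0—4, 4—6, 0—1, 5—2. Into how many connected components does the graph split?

4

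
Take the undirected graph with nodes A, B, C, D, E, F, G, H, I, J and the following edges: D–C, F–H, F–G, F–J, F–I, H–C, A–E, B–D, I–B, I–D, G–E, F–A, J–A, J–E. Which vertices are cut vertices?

Removing F increases the component count from 1 to 2, so F is a cut vertex.
By contrast removing A leaves 1 component; it is not a cut vertex. No other vertex is a cut vertex either.

F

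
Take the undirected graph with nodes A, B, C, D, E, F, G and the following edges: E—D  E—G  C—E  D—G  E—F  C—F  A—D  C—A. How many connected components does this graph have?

2

B is isolated — a component by itself.
Starting from A we can reach A, C, D, E, F, G. That is one component of size 6.
Total: 2 components.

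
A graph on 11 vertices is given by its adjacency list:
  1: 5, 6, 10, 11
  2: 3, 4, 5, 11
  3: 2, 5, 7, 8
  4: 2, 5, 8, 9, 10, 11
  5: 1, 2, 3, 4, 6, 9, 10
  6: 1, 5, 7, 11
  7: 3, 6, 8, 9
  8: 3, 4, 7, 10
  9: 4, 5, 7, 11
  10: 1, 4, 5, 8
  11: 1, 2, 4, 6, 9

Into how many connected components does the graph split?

Starting from 1 we can reach 1, 2, 3, 4, 5, 6, 7, 8, 9, 10, 11. That is one component of size 11.
Total: 1 component.

1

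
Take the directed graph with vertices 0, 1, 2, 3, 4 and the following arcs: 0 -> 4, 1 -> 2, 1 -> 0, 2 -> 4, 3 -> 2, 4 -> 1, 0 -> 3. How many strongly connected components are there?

{0, 1, 2, 3, 4} are all mutually reachable — one SCC of size 5.
That gives 1 strongly connected component.

1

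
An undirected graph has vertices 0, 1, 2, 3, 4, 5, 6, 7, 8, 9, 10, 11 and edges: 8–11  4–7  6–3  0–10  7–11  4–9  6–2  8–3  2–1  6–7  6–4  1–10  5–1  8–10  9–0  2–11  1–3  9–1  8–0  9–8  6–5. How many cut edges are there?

The edges on the cycle 9-8-10-0-9 are not bridges since each lies on that cycle.
Every edge lies on some cycle, so there are no bridges.

0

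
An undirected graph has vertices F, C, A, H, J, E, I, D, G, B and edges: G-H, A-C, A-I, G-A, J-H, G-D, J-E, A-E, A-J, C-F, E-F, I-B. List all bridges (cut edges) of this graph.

The edges on the cycle A-C-F-E-J-A are not bridges since each lies on that cycle.
But removing D-G disconnects D from G; removing B-I disconnects B from I; removing A-I disconnects A from I — these are bridges.

A-I, B-I, D-G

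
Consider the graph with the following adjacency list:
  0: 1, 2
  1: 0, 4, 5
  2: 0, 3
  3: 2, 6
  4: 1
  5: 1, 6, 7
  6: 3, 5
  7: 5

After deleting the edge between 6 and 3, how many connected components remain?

1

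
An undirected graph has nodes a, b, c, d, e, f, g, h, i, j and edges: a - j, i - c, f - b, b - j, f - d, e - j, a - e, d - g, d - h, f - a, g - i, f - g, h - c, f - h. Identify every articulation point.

f

Removing f increases the component count from 1 to 2, so f is a cut vertex.
By contrast removing c leaves 1 component; it is not a cut vertex. No other vertex is a cut vertex either.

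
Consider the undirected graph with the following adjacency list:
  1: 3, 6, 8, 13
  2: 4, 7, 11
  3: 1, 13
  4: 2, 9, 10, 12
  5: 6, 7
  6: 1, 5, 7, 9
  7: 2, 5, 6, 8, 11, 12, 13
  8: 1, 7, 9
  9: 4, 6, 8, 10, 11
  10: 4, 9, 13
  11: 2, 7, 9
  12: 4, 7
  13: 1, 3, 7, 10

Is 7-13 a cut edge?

No

After removing 7-13, the path 7-8-1-13 still connects them, so the edge is not a bridge.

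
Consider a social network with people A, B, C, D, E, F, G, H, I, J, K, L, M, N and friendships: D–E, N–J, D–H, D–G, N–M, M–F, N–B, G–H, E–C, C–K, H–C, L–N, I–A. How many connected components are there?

3

Starting from A we can reach A, I. That is one component of size 2.
Starting from C we can reach C, D, E, G, H, K. That is one component of size 6.
Starting from B we can reach B, F, J, L, M, N. That is one component of size 6.
Total: 3 components.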